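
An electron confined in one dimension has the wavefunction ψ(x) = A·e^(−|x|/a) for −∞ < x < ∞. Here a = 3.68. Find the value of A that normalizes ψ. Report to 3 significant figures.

A ≈ 0.521

The normalization condition is ∫|ψ|² dx = 1 from −∞ to ∞.
The integral (without the A² prefactor) comes out to a.
Hence A² = 1/[a].
Substituting a = 3.68 gives A² = 0.2717, so A = 0.5213.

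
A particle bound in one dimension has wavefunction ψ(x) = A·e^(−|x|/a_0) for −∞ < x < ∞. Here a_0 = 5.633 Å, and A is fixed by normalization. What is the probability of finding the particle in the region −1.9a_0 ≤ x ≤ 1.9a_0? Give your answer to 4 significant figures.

P ≈ 0.9776

|ψ|² is the probability density, so P = ∫_{−1.9a_0}^{1.9a_0} |ψ|² dx.
Since A² = 1/(a_0), this is the region integral divided by the full normalization integral.
Both integrals are even about x = 0, so only the x ≥ 0 halves are needed (the factors of 2 cancel). In terms of u = x/a_0 (A² and the length scale cancel between numerator and denominator), P = [∫_{0}^{1.9} e^(-2·u) du] / [∫_{0}^{∞} e^(-2·u) du].
With ∫ e^(-2·u) du = -e^(-2·u)/2 + C, the region integral is 1/2 - e^(-19/5)/2 and the full one is 1/2.
Taking the ratio, P = 0.97763.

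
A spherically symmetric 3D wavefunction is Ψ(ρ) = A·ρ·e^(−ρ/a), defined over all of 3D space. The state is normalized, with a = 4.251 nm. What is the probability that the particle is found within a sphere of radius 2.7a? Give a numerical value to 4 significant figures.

With dV = 4πρ²dρ, the probability is ∫|Ψ|² dV over ρ ≤ 2.7a.
A² is fixed by ∫₀^∞ 4πρ²|Ψ|² dρ = 1, i.e. A² = (3·π·a^5)^(−1).
Substituting u = ρ/a, A², 4π and the length scale all cancel in the ratio: P = ∫_{0}^{2.7} u^4·e^(-2·u) du / ∫_{0}^{∞} u^4·e^(-2·u) du.
Using ∫ u^4·e^(-2·u) du = -(u^4/2 + u^3 + 3·u^2/2 + 3·u/2 + 3/4)·e^(-2·u), the numerator is ≈ 0.470017 and the denominator is 3/4.
The region integral divided by the full integral gives P = 0.62669.

P ≈ 0.6267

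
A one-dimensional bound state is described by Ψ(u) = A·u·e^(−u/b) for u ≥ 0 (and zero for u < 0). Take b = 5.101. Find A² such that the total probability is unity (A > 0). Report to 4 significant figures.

A^2 ≈ 0.03014

Require ∫ |Ψ|² du = 1 over the whole domain.
Using ∫₀^∞ uⁿ e^(−αu) du = n!/αⁿ⁺¹, the integral (without the A² prefactor) comes out to b^3/4.
Plugging in b = 5.101 yields A = 0.17360.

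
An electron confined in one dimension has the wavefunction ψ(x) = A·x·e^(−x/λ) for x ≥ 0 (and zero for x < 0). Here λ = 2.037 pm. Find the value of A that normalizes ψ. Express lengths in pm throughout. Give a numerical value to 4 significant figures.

Require ∫ |ψ|² dx = 1 over the whole domain.
Carrying out the integral gives A² · λ^3/4.
So A² = (λ^3/4)^(−1).
Plugging in λ = 2.037 yields A = 0.68793.

A ≈ 0.6879 pm^(-3/2)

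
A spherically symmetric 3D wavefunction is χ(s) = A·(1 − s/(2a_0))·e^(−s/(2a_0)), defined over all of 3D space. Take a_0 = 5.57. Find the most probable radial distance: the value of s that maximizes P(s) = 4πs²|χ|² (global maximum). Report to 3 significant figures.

s ≈ 29.2

Set d/ds [P(s) = 4πs²|χ|²] = 0 and solve for s > 0.
This gives s = a_0·(√(5) + 3).
With a_0 = 5.57, the most probable radial distance is 29.16.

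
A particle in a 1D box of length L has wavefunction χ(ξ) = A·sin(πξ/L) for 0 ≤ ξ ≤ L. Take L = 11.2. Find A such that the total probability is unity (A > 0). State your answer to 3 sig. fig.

A ≈ 0.423

Normalization requires ∫|χ|² dξ = 1, integrated from 0 to L.
With ∫₀^L sin²(nπξ/L) dξ = L/2, with χ = A·sin(πξ/L), the integral evaluates to A²·[L/2].
So A² = (L/2)^(−1).
Plugging in L = 11.2 yields A = 0.4226.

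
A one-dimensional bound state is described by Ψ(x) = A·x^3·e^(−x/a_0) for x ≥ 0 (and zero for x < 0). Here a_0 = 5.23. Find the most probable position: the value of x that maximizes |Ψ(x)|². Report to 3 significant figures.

x ≈ 15.7

Differentiate |Ψ(x)|² with respect to x and set to zero.
This gives x = 3·a_0.
With a_0 = 5.23, the most probable position is 15.69.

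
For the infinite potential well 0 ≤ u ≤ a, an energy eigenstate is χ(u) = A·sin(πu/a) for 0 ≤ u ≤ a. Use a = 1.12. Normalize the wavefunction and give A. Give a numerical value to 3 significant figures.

Require ∫ |χ|² du = 1 over the whole domain.
The integral (without the A² prefactor) comes out to a/2.
Hence A² = 1/[a/2].
Substituting a = 1.12 gives A² = 1.786, so A = 1.336.

A ≈ 1.34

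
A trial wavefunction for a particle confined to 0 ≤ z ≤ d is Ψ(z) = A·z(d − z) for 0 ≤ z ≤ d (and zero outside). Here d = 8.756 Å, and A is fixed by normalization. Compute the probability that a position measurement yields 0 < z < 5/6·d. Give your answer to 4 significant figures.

The probability is P = ∫ |Ψ|² dz over [0, 5/6·d].
The normalization integral ∫|Ψ|²dz over the whole domain equals d^5/30·A², and A² cancels in the ratio.
Let u = z/d; then A² and the length scale cancel, so P = ∫_{0}^{5/6} u^2·(1 - u)^2 du ÷ ∫_{0}^{1} u^2·(1 - u)^2 du.
With ∫ u^2·(1 - u)^2 du = u^3·(6·u^2 - 15·u + 10)/30 + C, the region integral is 125/3888 and the full one is 1/30.
The result is P = 625/648.

P ≈ 0.9645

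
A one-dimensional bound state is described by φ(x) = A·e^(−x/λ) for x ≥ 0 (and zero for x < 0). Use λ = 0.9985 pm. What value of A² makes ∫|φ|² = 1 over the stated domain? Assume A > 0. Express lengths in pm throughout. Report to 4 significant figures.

A^2 ≈ 2.003 pm^(-1)

Require ∫ |φ|² dx = 1 over the whole domain.
Using ∫₀^∞ xⁿ e^(−αx) dx = n!/αⁿ⁺¹, ∫|φ|² dx = A²·(λ/2).
With λ = 0.9985: A² = 2.0030 and A = 1.4153.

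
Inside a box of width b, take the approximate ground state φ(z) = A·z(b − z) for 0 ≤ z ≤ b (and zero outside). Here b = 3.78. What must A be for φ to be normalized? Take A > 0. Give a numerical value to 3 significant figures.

We need A² ∫|f|² dz = 1, taking the integral from 0 to b.
∫|φ|² dz = A²·(b^5/30).
Hence A² = 1/[b^5/30].
Substituting b = 3.78 gives A² = 0.03887, so A = 0.1972.

A ≈ 0.197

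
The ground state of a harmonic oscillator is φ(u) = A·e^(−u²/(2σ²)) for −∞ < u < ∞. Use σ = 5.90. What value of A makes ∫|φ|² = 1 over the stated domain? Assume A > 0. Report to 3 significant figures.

The normalization condition is ∫|φ|² du = 1 from −∞ to ∞.
The integral (without the A² prefactor) comes out to √(π)·σ.
So A² = (√(π)·σ)^(−1).
Plugging in σ = 5.90 yields A = 0.3092.

A ≈ 0.309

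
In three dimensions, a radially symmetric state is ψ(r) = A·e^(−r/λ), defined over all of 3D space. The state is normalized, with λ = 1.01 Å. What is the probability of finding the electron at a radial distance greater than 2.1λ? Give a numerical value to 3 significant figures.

P ≈ 0.210

Integrate the radial probability density 4πr²|ψ|² over r > 2.1λ.
The full normalization integral is A²·[π·λ^3] = 1, fixing A².
In terms of u = r/λ (A², 4π and the length scale all cancel between numerator and denominator), P = [∫_{2.1}^{∞} u^2·e^(-2·u) du] / [∫_{0}^{∞} u^2·e^(-2·u) du].
Using ∫ u^2·e^(-2·u) du = -(2·u^2 + 2·u + 1)·e^(-2·u)/4, the numerator is 701·e^(-21/5)/200 and the denominator is 1/4.
Taking the ratio yields P = 0.2102.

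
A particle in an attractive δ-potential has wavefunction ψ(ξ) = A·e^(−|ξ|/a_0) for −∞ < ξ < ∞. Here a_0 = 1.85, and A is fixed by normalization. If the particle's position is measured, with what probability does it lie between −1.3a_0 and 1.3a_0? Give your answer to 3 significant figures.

P ≈ 0.926

|ψ|² is the probability density, so P = ∫_{−1.3a_0}^{1.3a_0} |ψ|² dξ.
With A² fixed by ∫|ψ|² = 1, i.e. A² = (a_0)^(−1), substitute and integrate.
Both integrals are even about ξ = 0, so only the ξ ≥ 0 halves are needed (the factors of 2 cancel). In terms of u = ξ/a_0 (A² and the length scale cancel between numerator and denominator), P = [∫_{0}^{1.3} e^(-2·u) du] / [∫_{0}^{∞} e^(-2·u) du].
Using ∫ e^(-2·u) du = -e^(-2·u)/2, the numerator is 1/2 - e^(-13/5)/2 and the denominator is 1/2.
Taking the ratio, P = 0.9257.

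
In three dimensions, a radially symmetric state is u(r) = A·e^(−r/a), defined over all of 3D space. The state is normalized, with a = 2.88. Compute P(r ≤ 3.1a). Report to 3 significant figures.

P ≈ 0.946

With dV = 4πr²dr, the probability is ∫|u|² dV over r ≤ 3.1a.
A² is fixed by ∫₀^∞ 4πr²|u|² dr = 1, i.e. A² = (π·a^3)^(−1).
In terms of t = r/a (A², 4π and the length scale all cancel between numerator and denominator), P = [∫_{0}^{3.1} t^2·e^(-2·t) dt] / [∫_{0}^{∞} t^2·e^(-2·t) dt].
Using ∫ t^2·e^(-2·t) dt = -(2·t^2 + 2·t + 1)·e^(-2·t)/4, the numerator is 1/4 - 1321·e^(-31/5)/200 and the denominator is 1/4.
This evaluates to P = 0.9464.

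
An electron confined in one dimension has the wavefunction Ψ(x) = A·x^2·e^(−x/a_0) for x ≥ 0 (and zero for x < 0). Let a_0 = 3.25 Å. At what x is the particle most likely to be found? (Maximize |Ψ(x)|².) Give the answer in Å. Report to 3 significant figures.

x ≈ 6.50 Å

Set d/dx [|Ψ(x)|²] = 0 and solve for x > 0.
This gives x = 2·a_0.
With a_0 = 3.25, the most probable position is 6.500 Å.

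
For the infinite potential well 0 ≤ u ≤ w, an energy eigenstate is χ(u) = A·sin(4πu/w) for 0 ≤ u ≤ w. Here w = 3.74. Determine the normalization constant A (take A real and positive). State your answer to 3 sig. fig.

The normalization condition is ∫|χ|² du = 1 from 0 to w.
With ∫₀^w sin²(nπu/w) du = w/2, the integral (without the A² prefactor) comes out to w/2.
So A² = (w/2)^(−1).
With w = 3.74: A² = 0.5348 and A = 0.7313.

A ≈ 0.731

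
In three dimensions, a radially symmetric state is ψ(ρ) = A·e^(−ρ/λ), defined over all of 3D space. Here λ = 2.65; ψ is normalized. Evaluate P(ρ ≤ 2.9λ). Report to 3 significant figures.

P ≈ 0.928

Integrate the radial probability density 4πρ²|ψ|² over ρ ≤ 2.9λ.
Normalization gives A² = 1/(π·λ^3).
Substituting u = ρ/λ, A², 4π and the length scale all cancel in the ratio: P = ∫_{0}^{2.9} u^2·e^(-2·u) du / ∫_{0}^{∞} u^2·e^(-2·u) du.
Using ∫ u^2·e^(-2·u) du = -(2·u^2 + 2·u + 1)·e^(-2·u)/4, the numerator is 1/4 - 1181·e^(-29/5)/200 and the denominator is 1/4.
Taking the ratio yields P = 0.9285.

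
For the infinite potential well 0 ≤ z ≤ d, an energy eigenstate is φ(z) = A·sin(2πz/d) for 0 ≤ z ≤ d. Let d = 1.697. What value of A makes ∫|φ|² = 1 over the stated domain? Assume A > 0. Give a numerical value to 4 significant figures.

Require ∫ |φ|² dz = 1 over the whole domain.
With ∫₀^d sin²(nπz/d) dz = d/2, ∫|φ|² dz = A²·(d/2).
Substituting d = 1.697 gives A² = 1.1786, so A = 1.0856.

A ≈ 1.086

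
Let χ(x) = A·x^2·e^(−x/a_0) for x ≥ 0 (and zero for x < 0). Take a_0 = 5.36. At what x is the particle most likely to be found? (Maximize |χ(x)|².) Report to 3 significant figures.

x ≈ 10.7

The maximum of |χ(x)|² occurs where its derivative vanishes.
Solving yields x = 2·a_0.
With a_0 = 5.36, the most probable position is 10.72.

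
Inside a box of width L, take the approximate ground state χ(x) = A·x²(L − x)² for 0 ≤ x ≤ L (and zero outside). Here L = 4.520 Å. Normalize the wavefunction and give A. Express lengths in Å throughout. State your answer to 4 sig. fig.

We need A² ∫|f|² dx = 1, taking the integral from 0 to L.
Carrying out the integral gives A² · L^9/630.
With L = 4.520: A² = 0.00080001 and A = 0.028284.

A ≈ 0.02828 Å^(-9/2)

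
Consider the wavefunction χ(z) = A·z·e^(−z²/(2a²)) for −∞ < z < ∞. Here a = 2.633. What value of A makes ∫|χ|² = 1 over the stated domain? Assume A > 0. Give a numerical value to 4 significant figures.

Require ∫ |χ|² dz = 1 over the whole domain.
Using the Gaussian integral ∫_{−∞}^{∞} e^(−αz²) dz = √(π/α), carrying out the integral gives A² · √(π)·a^3/2.
Setting this equal to 1 gives A² = 1/(√(π)·a^3/2).
Substituting a = 2.633 gives A² = 0.061816, so A = 0.24863.

A ≈ 0.2486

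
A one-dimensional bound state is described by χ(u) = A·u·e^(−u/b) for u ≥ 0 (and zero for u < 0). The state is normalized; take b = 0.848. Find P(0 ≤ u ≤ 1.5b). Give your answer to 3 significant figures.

P ≈ 0.577

The probability is P = ∫ |χ|² du over [0, 1.5b].
The normalization integral ∫|χ|²du over the whole domain equals b^3/4·A², and A² cancels in the ratio.
Let t = u/b; then A² and the length scale cancel, so P = ∫_{0}^{1.5} t^2·e^(-2·t) dt ÷ ∫_{0}^{∞} t^2·e^(-2·t) dt.
An antiderivative of t^2·e^(-2·t) is -(2·t^2 + 2·t + 1)·e^(-2·t)/4; evaluating from 0 to 1.5 gives 1/4 - 17·e^(-3)/8, while the full integral is 1/4.
This works out to P = 0.5768.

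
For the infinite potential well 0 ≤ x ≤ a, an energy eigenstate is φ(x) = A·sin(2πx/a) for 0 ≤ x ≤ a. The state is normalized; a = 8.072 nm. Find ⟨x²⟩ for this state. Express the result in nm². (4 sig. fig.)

⟨x^2⟩ ≈ 20.89 nm^2

By definition ⟨x²⟩ = ∫ x^2 |φ(x)|² dx.
Evaluating both integrals, ⟨x²⟩ = -a^2/(8·π^2) + a^2/3.
Putting a = 8.072 gives 20.894.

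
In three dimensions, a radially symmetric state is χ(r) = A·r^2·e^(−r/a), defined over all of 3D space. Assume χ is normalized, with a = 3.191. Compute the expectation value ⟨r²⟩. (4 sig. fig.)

By definition ⟨r²⟩ = ∫ r^2 |χ(r)|² 4πr² dr.
Using ∫₀^∞ rⁿ e^(−αr) dr = n!/αⁿ⁺¹, since the A² factors cancel between numerator and denominator, ⟨r²⟩ = 14·a^2.
With a = 3.191, ⟨r^2⟩ = 142.55.

⟨r^2⟩ ≈ 142.6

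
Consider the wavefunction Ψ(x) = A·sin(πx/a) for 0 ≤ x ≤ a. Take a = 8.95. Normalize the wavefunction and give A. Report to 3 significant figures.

Normalization requires ∫|Ψ|² dx = 1, integrated from 0 to a.
With Ψ = A·sin(πx/a), the integral evaluates to A²·[a/2].
So A² = (a/2)^(−1).
Plugging in a = 8.95 yields A = 0.4727.

A ≈ 0.473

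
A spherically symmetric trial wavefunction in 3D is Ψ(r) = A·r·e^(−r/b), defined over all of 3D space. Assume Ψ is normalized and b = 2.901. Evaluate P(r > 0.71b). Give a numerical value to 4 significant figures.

Integrate the radial probability density 4πr²|Ψ|² over r > 0.71b.
Normalization gives A² = 1/(3·π·b^5).
Substituting u = r/b, A², 4π and the length scale all cancel in the ratio: P = ∫_{0.71}^{∞} u^4·e^(-2·u) du / ∫_{0}^{∞} u^4·e^(-2·u) du.
With ∫ u^4·e^(-2·u) du = -(u^4/2 + u^3 + 3·u^2/2 + 3·u/2 + 3/4)·e^(-2·u) + C, the region integral is ≈ 0.738707 and the full one is 3/4.
The region integral divided by the full integral gives P = 0.98494.

P ≈ 0.9849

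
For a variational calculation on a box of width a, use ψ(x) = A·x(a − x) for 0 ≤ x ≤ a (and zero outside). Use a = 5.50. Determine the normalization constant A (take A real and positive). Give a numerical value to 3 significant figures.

Normalization requires ∫|ψ|² dx = 1, integrated from 0 to a.
Expanding the polynomial and integrating term by term, the integral (without the A² prefactor) comes out to a^5/30.
Setting this equal to 1 gives A² = 1/(a^5/30).
Plugging in a = 5.50 yields A = 0.07721.

A ≈ 0.0772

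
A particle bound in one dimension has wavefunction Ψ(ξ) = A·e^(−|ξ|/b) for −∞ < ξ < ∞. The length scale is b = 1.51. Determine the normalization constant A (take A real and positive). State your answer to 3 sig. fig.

We need A² ∫|f|² dξ = 1, taking the integral from −∞ to ∞.
Using ∫₀^∞ ξⁿ e^(−αξ) dξ = n!/αⁿ⁺¹, with Ψ = A·e^(−|ξ|/b), the integral evaluates to A²·[b].
So A² = (b)^(−1).
Substituting b = 1.51 gives A² = 0.6623, so A = 0.8138.

A ≈ 0.814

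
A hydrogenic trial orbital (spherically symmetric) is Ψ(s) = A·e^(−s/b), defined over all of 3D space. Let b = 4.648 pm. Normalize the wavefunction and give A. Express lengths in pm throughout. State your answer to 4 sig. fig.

We need A² ∫|f|² 4πs² ds = 1, taking the integral from 0 to ∞.
In 3D with spherical symmetry the volume element is 4πs² ds.
Carrying out the integral gives A² · π·b^3.
Substituting b = 4.648 gives A² = 0.0031699, so A = 0.056302.

A ≈ 0.05630 pm^(-3/2)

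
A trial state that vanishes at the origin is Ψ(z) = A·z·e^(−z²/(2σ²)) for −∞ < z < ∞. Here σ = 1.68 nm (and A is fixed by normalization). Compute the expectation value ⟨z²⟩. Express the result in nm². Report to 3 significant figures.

⟨z^2⟩ ≈ 4.23 nm^2

⟨z²⟩ = ∫ z^2 |Ψ|² dz over the full domain.
With ∫_{−∞}^{∞} z^(2m) e^(−αz²) dz = (2m−1)!!·√π / (2^m α^(m+1/2)), the ratio of the moment integral to the normalization integral gives ⟨z²⟩ = 3·σ^2/2.
Putting σ = 1.68 gives 4.234.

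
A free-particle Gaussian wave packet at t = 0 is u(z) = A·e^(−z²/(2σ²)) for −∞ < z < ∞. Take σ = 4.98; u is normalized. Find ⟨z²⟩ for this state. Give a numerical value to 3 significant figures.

⟨z²⟩ = ∫ z^2 |u|² dz over the full domain.
Differentiating ∫e^(−αz²) dz = √(π/α) under α to get the higher moments, the ratio of the moment integral to the normalization integral gives ⟨z²⟩ = σ^2/2.
Putting σ = 4.98 gives 12.40.

⟨z^2⟩ ≈ 12.4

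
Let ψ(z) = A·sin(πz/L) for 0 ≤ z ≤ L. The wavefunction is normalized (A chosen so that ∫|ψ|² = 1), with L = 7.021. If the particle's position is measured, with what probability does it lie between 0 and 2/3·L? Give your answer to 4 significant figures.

|ψ|² is the probability density, so P = ∫_{0}^{2/3·L} |ψ|² dz.
With A² fixed by ∫|ψ|² = 1, i.e. A² = (L/2)^(−1), substitute and integrate.
Substituting u = z/L, A² and the length scale cancel in the ratio: P = ∫_{0}^{2/3} sin(π·u)^2 du / ∫_{0}^{1} sin(π·u)^2 du.
An antiderivative of sin(π·u)^2 is u/2 - sin(2·π·u)/(4·π); evaluating from 0 to 2/3 gives √(3)/(8·π) + 1/3, while the full integral is 1/2.
The result is P = √(3)/(4·π) + 2/3.

P ≈ 0.8045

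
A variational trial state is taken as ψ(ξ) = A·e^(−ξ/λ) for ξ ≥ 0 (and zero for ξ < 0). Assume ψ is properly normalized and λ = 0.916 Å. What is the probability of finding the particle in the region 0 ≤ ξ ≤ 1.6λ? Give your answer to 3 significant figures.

P ≈ 0.959

P = ∫_{0}^{1.6λ} |ψ(ξ)|² dξ.
The normalization integral ∫|ψ|²dξ over the whole domain equals λ/2·A², and A² cancels in the ratio.
Substituting u = ξ/λ, A² and the length scale cancel in the ratio: P = ∫_{0}^{1.6} e^(-2·u) du / ∫_{0}^{∞} e^(-2·u) du.
With ∫ e^(-2·u) du = -e^(-2·u)/2 + C, the region integral is 1/2 - e^(-16/5)/2 and the full one is 1/2.
This works out to P = 0.9592.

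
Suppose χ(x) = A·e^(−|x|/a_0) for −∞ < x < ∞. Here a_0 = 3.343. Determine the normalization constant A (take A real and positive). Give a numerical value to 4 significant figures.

Require ∫ |χ|² dx = 1 over the whole domain.
Carrying out the integral gives A² · a_0.
Hence A² = 1/[a_0].
With a_0 = 3.343: A² = 0.29913 and A = 0.54693.

A ≈ 0.5469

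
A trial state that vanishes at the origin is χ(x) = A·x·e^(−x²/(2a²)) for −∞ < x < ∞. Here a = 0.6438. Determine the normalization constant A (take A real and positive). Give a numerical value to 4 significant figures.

A ≈ 2.056

Require ∫ |χ|² dx = 1 over the whole domain.
With ∫_{−∞}^{∞} x^(2m) e^(−αx²) dx = (2m−1)!!·√π / (2^m α^(m+1/2)), ∫|χ|² dx = A²·(√(π)·a^3/2).
Plugging in a = 0.6438 yields A = 2.0564.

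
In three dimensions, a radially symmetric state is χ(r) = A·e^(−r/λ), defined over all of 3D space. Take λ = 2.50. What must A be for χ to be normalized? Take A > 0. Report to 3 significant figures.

We need A² ∫|f|² 4πr² dr = 1, taking the integral from 0 to ∞.
The angular integral contributes 4π, leaving ∫₀^∞ r²|χ|² dr.
With ∫₀^∞ r^2 e^(−αr) dr = 2!/α^3, carrying out the integral gives A² · π·λ^3.
Substituting λ = 2.50 gives A² = 0.02037, so A = 0.1427.

A ≈ 0.143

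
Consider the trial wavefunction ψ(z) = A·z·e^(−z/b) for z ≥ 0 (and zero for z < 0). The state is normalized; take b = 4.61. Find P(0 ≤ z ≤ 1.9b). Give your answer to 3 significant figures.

P ≈ 0.731

The probability is P = ∫ |ψ|² dz over [0, 1.9b].
With A² fixed by ∫|ψ|² = 1, i.e. A² = (b^3/4)^(−1), substitute and integrate.
In terms of u = z/b (A² and the length scale cancel between numerator and denominator), P = [∫_{0}^{1.9} u^2·e^(-2·u) du] / [∫_{0}^{∞} u^2·e^(-2·u) du].
Using ∫ u^2·e^(-2·u) du = -(2·u^2 + 2·u + 1)·e^(-2·u)/4, the numerator is 1/4 - 601·e^(-19/5)/200 and the denominator is 1/4.
The result is P = 0.7311.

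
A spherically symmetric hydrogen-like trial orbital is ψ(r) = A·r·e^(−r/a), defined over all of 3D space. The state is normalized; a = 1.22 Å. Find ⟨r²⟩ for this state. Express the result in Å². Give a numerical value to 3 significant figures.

The expectation value is the |ψ|²-weighted average of r^2: ∫ r^2|ψ|² 4πr² dr.
Evaluating both integrals, ⟨r²⟩ = 15·a^2/2.
With a = 1.22, ⟨r^2⟩ = 11.16.

⟨r^2⟩ ≈ 11.2 Å^2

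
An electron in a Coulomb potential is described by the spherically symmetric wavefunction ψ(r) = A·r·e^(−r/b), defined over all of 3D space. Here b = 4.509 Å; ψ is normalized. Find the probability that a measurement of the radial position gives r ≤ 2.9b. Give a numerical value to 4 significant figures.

P ≈ 0.6873

Integrate the radial probability density 4πr²|ψ|² over r ≤ 2.9b.
The full normalization integral is A²·[3·π·b^5] = 1, fixing A².
In terms of u = r/b (A², 4π and the length scale all cancel between numerator and denominator), P = [∫_{0}^{2.9} u^4·e^(-2·u) du] / [∫_{0}^{∞} u^4·e^(-2·u) du].
With ∫ u^4·e^(-2·u) du = -(u^4/2 + u^3 + 3·u^2/2 + 3·u/2 + 3/4)·e^(-2·u) + C, the region integral is ≈ 0.515461 and the full one is 3/4.
This evaluates to P = 0.68728.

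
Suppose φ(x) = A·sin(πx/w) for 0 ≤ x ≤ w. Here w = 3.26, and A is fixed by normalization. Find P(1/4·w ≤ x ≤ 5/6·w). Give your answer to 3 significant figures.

P ≈ 0.880

P = ∫_{1/4·w}^{5/6·w} |φ(x)|² dx.
With A² fixed by ∫|φ|² = 1, i.e. A² = (w/2)^(−1), substitute and integrate.
Substituting u = x/w, A² and the length scale cancel in the ratio: P = ∫_{1/4}^{5/6} sin(π·u)^2 du / ∫_{0}^{1} sin(π·u)^2 du.
An antiderivative of sin(π·u)^2 is u/2 - sin(2·π·u)/(4·π); evaluating from 1/4 to 5/6 gives √(3)/(8·π) + 1/(4·π) + 7/24, while the full integral is 1/2.
This works out to P = (3·√(3) + 6 + 7·π)/(12·π).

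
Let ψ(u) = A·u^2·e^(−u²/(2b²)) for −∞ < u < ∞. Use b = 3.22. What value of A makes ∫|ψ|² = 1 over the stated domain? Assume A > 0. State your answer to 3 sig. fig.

A ≈ 0.0466

We need A² ∫|f|² du = 1, taking the integral from −∞ to ∞.
With ψ = A·u^2·e^(−u²/(2b²)), the integral evaluates to A²·[3·√(π)·b^5/4].
Setting this equal to 1 gives A² = 1/(3·√(π)·b^5/4).
With b = 3.22: A² = 0.002173 and A = 0.04662.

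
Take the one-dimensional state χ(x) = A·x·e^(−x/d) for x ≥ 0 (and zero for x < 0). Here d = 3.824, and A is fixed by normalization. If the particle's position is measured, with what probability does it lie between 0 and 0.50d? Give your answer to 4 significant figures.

P ≈ 0.08030

|χ|² is the probability density, so P = ∫_{0}^{0.50d} |χ|² dx.
The normalization integral ∫|χ|²dx over the whole domain equals d^3/4·A², and A² cancels in the ratio.
Substituting u = x/d, A² and the length scale cancel in the ratio: P = ∫_{0}^{0.50} u^2·e^(-2·u) du / ∫_{0}^{∞} u^2·e^(-2·u) du.
With ∫ u^2·e^(-2·u) du = -(2·u^2 + 2·u + 1)·e^(-2·u)/4 + C, the region integral is 1/4 - 5·e^(-1)/8 and the full one is 1/4.
Evaluating gives P = 0.080301.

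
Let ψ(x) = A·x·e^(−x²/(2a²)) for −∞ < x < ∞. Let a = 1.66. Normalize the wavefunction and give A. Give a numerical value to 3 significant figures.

We need A² ∫|f|² dx = 1, taking the integral from −∞ to ∞.
With ∫_{−∞}^{∞} x^(2m) e^(−αx²) dx = (2m−1)!!·√π / (2^m α^(m+1/2)), ∫|ψ|² dx = A²·(√(π)·a^3/2).
Hence A² = 1/[√(π)·a^3/2].
Plugging in a = 1.66 yields A = 0.4967.

A ≈ 0.497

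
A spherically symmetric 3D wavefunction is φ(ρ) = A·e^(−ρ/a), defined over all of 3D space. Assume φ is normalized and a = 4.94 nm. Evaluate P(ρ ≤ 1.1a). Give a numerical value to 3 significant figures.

Integrate the radial probability density 4πρ²|φ|² over ρ ≤ 1.1a.
Normalization gives A² = 1/(π·a^3).
Substituting u = ρ/a, A², 4π and the length scale all cancel in the ratio: P = ∫_{0}^{1.1} u^2·e^(-2·u) du / ∫_{0}^{∞} u^2·e^(-2·u) du.
With ∫ u^2·e^(-2·u) du = -(2·u^2 + 2·u + 1)·e^(-2·u)/4 + C, the region integral is 1/4 - 281·e^(-11/5)/200 and the full one is 1/4.
This evaluates to P = 0.3773.

P ≈ 0.377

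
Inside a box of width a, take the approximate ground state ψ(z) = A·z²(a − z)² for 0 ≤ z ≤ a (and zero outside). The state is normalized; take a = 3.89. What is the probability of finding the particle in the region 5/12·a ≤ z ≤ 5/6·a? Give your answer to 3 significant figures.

P = ∫_{5/12·a}^{5/6·a} |ψ(z)|² dz.
With A² fixed by ∫|ψ|² = 1, i.e. A² = (a^9/630)^(−1), substitute and integrate.
In terms of u = z/a (A² and the length scale cancel between numerator and denominator), P = [∫_{5/12}^{5/6} u^4·(1 - u)^4 du] / [∫_{0}^{1} u^4·(1 - u)^4 du].
With ∫ u^4·(1 - u)^4 du = u^5·(70·u^4 - 315·u^3 + 540·u^2 - 420·u + 126)/630 + C, the region integral is ≈ 0.0010932 and the full one is 1/630.
Evaluating gives P = 0.6887.

P ≈ 0.689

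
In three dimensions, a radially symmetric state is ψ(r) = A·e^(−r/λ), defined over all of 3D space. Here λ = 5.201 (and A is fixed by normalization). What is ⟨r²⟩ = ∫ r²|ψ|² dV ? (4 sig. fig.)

⟨r^2⟩ ≈ 81.15

The expectation value is the |ψ|²-weighted average of r^2: ∫ r^2|ψ|² 4πr² dr.
Using ∫₀^∞ rⁿ e^(−αr) dr = n!/αⁿ⁺¹, since the A² factors cancel between numerator and denominator, ⟨r²⟩ = 3·λ^2.
Putting λ = 5.201 gives 81.151.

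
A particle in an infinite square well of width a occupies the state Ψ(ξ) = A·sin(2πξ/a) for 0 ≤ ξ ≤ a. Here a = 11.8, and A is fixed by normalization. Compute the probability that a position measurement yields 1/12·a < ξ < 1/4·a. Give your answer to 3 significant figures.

P = ∫_{1/12·a}^{1/4·a} |Ψ(ξ)|² dξ.
The normalization integral ∫|Ψ|²dξ over the whole domain equals a/2·A², and A² cancels in the ratio.
Let u = ξ/a; then A² and the length scale cancel, so P = ∫_{1/12}^{1/4} sin(2·π·u)^2 du ÷ ∫_{0}^{1} sin(2·π·u)^2 du.
An antiderivative of sin(2·π·u)^2 is u/2 - sin(4·π·u)/(8·π); evaluating from 1/12 to 1/4 gives √(3)/(16·π) + 1/12, while the full integral is 1/2.
This works out to P = (√(3)/8 + π/6)/π.

P ≈ 0.236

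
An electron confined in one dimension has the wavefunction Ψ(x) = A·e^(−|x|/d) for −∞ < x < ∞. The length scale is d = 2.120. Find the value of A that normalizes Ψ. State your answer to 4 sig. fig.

A ≈ 0.6868

Normalization requires ∫|Ψ|² dx = 1, integrated from −∞ to ∞.
Recall ∫₀^∞ x^m e^(−x/β) dx = m!·β^(m+1), ∫|Ψ|² dx = A²·(d).
With d = 2.120: A² = 0.47170 and A = 0.68680.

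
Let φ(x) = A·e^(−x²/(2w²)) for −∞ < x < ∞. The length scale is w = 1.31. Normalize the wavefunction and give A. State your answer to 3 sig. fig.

Require ∫ |φ|² dx = 1 over the whole domain.
Using the Gaussian integral ∫_{−∞}^{∞} e^(−αx²) dx = √(π/α), the integral (without the A² prefactor) comes out to √(π)·w.
Hence A² = 1/[√(π)·w].
With w = 1.31: A² = 0.4307 and A = 0.6563.

A ≈ 0.656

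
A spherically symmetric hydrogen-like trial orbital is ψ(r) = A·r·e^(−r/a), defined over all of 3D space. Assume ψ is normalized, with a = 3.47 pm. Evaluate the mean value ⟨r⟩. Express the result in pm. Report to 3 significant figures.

⟨r⟩ = ∫ r |ψ|² 4πr² dr over the full domain.
The ratio of the moment integral to the normalization integral gives ⟨r⟩ = 5·a/2.
Putting a = 3.47 gives 8.675.

⟨r⟩ ≈ 8.68 pm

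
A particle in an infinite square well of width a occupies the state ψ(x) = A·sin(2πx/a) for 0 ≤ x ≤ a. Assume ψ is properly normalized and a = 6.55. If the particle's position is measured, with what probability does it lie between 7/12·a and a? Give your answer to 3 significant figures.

The probability is P = ∫ |ψ|² dx over [7/12·a, a].
With A² fixed by ∫|ψ|² = 1, i.e. A² = (a/2)^(−1), substitute and integrate.
Substituting u = x/a, A² and the length scale cancel in the ratio: P = ∫_{7/12}^{1} sin(2·π·u)^2 du / ∫_{0}^{1} sin(2·π·u)^2 du.
An antiderivative of sin(2·π·u)^2 is u/2 - sin(4·π·u)/(8·π); evaluating from 7/12 to 1 gives √(3)/(16·π) + 5/24, while the full integral is 1/2.
The result is P = √(3)/(8·π) + 5/12.

P ≈ 0.486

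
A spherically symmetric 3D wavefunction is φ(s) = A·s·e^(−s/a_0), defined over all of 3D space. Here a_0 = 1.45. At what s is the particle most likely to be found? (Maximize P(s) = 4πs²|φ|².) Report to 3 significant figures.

Differentiate P(s) = 4πs²|φ|² with respect to s and set to zero.
This gives s = 2·a_0.
With a_0 = 1.45, the most probable radial distance is 2.900.

s ≈ 2.90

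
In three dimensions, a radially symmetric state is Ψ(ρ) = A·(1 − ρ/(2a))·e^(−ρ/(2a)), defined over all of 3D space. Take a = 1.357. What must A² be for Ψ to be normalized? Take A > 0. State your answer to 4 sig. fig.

A^2 ≈ 0.01592

The normalization condition is ∫|Ψ|² 4πρ² dρ = 1 from 0 to ∞.
With ∫₀^∞ ρ^4 e^(−αρ) dρ = 4!/α^5, carrying out the integral gives A² · 8·π·a^3.
So A² = (8·π·a^3)^(−1).
With a = 1.357: A² = 0.015923 and A = 0.12619.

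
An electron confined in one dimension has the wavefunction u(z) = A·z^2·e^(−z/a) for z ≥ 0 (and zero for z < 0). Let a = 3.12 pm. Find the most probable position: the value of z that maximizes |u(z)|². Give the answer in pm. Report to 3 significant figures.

z ≈ 6.24 pm

Differentiate |u(z)|² with respect to z and set to zero.
Solving yields z = 2·a.
With a = 3.12, the most probable position is 6.240 pm.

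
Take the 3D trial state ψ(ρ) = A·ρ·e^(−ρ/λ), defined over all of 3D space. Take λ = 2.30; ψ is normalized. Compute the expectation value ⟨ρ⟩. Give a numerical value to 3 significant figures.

The expectation value is the |ψ|²-weighted average of ρ: ∫ ρ|ψ|² 4πρ² dρ.
Since the A² factors cancel between numerator and denominator, ⟨ρ⟩ = 5·λ/2.
Putting λ = 2.30 gives 5.750.

⟨ρ⟩ ≈ 5.75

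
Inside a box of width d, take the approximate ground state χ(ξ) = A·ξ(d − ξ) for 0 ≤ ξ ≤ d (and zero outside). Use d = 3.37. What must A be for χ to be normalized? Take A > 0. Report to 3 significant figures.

Require ∫ |χ|² dξ = 1 over the whole domain.
The integral (without the A² prefactor) comes out to d^5/30.
Setting this equal to 1 gives A² = 1/(d^5/30).
Plugging in d = 3.37 yields A = 0.2627.

A ≈ 0.263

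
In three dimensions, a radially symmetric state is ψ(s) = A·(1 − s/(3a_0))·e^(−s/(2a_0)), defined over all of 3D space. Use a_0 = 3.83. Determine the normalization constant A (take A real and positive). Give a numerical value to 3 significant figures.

We need A² ∫|f|² 4πs² ds = 1, taking the integral from 0 to ∞.
In 3D with spherical symmetry the volume element is 4πs² ds.
With ∫₀^∞ s^4 e^(−αs) ds = 4!/α^5, carrying out the integral gives A² · 8·π·a_0^3/3.
Setting this equal to 1 gives A² = 1/(8·π·a_0^3/3).
Plugging in a_0 = 3.83 yields A = 0.04609.

A ≈ 0.0461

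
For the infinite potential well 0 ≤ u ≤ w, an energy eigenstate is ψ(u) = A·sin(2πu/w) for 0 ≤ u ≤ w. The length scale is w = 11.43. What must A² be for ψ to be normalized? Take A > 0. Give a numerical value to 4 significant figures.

A^2 ≈ 0.1750

We need A² ∫|f|² du = 1, taking the integral from 0 to w.
Using sin²θ = (1 − cos 2θ)/2, carrying out the integral gives A² · w/2.
Setting this equal to 1 gives A² = 1/(w/2).
Substituting w = 11.43 gives A² = 0.17498, so A = 0.41830.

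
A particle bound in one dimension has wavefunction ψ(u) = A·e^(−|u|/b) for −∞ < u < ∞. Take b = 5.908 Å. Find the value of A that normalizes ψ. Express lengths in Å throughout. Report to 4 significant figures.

A ≈ 0.4114 Å^(-1/2)

Require ∫ |ψ|² du = 1 over the whole domain.
Using ∫₀^∞ uⁿ e^(−αu) du = n!/αⁿ⁺¹, the integral (without the A² prefactor) comes out to b.
Substituting b = 5.908 gives A² = 0.16926, so A = 0.41141.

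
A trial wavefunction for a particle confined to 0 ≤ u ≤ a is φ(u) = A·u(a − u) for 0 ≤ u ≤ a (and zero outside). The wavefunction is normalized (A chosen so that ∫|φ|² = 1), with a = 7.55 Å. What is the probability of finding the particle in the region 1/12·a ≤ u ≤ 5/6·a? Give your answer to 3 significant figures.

The probability is P = ∫ |φ|² du over [1/12·a, 5/6·a].
With A² fixed by ∫|φ|² = 1, i.e. A² = (a^5/30)^(−1), substitute and integrate.
Substituting t = u/a, A² and the length scale cancel in the ratio: P = ∫_{1/12}^{5/6} t^2·(1 - t)^2 dt / ∫_{0}^{1} t^2·(1 - t)^2 dt.
Using ∫ t^2·(1 - t)^2 dt = t^3·(6·t^2 - 15·t + 10)/30, the numerator is ≈ 0.031981 and the denominator is 1/30.
This works out to P = 4421/4608.

P ≈ 0.959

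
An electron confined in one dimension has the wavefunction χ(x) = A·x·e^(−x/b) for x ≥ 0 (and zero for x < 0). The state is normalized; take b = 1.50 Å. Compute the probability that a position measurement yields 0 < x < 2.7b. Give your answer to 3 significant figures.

P = ∫_{0}^{2.7b} |χ(x)|² dx.
With A² fixed by ∫|χ|² = 1, i.e. A² = (b^3/4)^(−1), substitute and integrate.
In terms of u = x/b (A² and the length scale cancel between numerator and denominator), P = [∫_{0}^{2.7} u^2·e^(-2·u) du] / [∫_{0}^{∞} u^2·e^(-2·u) du].
With ∫ u^2·e^(-2·u) du = -(2·u^2 + 2·u + 1)·e^(-2·u)/4 + C, the region integral is 1/4 - 1049·e^(-27/5)/200 and the full one is 1/4.
Taking the ratio, P = 0.9052.

P ≈ 0.905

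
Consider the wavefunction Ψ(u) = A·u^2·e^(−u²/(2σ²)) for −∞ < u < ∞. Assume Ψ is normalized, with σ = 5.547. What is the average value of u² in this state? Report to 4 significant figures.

⟨u^2⟩ ≈ 76.92

⟨u²⟩ = ∫ u^2 |Ψ|² du over the full domain.
Evaluating both integrals, ⟨u²⟩ = 5·σ^2/2.
With σ = 5.547, ⟨u^2⟩ = 76.923.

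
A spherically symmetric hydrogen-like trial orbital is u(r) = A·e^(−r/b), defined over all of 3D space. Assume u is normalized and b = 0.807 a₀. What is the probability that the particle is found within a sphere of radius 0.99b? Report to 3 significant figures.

P ≈ 0.318

P = ∫ |u|² 4πr² dr over r ≤ 0.99b.
A² is fixed by ∫₀^∞ 4πr²|u|² dr = 1, i.e. A² = (π·b^3)^(−1).
Substituting t = r/b, A², 4π and the length scale all cancel in the ratio: P = ∫_{0}^{0.99} t^2·e^(-2·t) dt / ∫_{0}^{∞} t^2·e^(-2·t) dt.
An antiderivative of t^2·e^(-2·t) is -(2·t^2 + 2·t + 1)·e^(-2·t)/4; evaluating from 0 to 0.99 gives ≈ 0.079478, while the full integral is 1/4.
Taking the ratio yields P = 0.3179.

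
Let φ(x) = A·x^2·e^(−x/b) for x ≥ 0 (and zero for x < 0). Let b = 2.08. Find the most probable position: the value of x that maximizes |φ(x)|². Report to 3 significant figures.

Set d/dx [|φ(x)|²] = 0 and solve for x > 0.
This gives x = 2·b.
With b = 2.08, the most probable position is 4.160.

x ≈ 4.16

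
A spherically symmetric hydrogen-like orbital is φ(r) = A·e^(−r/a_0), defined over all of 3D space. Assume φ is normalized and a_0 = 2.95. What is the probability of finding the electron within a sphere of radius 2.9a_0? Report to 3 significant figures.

P = ∫ |φ|² 4πr² dr over r ≤ 2.9a_0.
A² is fixed by ∫₀^∞ 4πr²|φ|² dr = 1, i.e. A² = (π·a_0^3)^(−1).
In terms of u = r/a_0 (A², 4π and the length scale all cancel between numerator and denominator), P = [∫_{0}^{2.9} u^2·e^(-2·u) du] / [∫_{0}^{∞} u^2·e^(-2·u) du].
An antiderivative of u^2·e^(-2·u) is -(2·u^2 + 2·u + 1)·e^(-2·u)/4; evaluating from 0 to 2.9 gives 1/4 - 1181·e^(-29/5)/200, while the full integral is 1/4.
The region integral divided by the full integral gives P = 0.9285.

P ≈ 0.928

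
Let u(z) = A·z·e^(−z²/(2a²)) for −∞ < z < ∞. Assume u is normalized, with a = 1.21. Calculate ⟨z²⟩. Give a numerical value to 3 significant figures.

⟨z^2⟩ ≈ 2.20

⟨z²⟩ = ∫ z^2 |u|² dz over the full domain.
Since the A² factors cancel between numerator and denominator, ⟨z²⟩ = 3·a^2/2.
With a = 1.21, ⟨z^2⟩ = 2.196.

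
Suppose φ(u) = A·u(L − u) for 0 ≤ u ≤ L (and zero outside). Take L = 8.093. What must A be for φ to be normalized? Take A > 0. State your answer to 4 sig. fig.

A ≈ 0.02940

We need A² ∫|f|² du = 1, taking the integral from 0 to L.
With φ = A·u(L − u), the integral evaluates to A²·[L^5/30].
Hence A² = 1/[L^5/30].
With L = 8.093: A² = 0.00086412 and A = 0.029396.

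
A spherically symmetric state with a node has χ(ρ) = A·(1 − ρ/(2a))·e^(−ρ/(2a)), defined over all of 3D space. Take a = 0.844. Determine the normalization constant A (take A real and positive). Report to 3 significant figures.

A ≈ 0.257

The normalization condition is ∫|χ|² 4πρ² dρ = 1 from 0 to ∞.
In 3D with spherical symmetry the volume element is 4πρ² dρ.
Using ∫₀^∞ ρⁿ e^(−αρ) dρ = n!/αⁿ⁺¹, with χ = A·(1 − ρ/(2a))·e^(−ρ/(2a)), the integral evaluates to A²·[8·π·a^3].
So A² = (8·π·a^3)^(−1).
With a = 0.844: A² = 0.06618 and A = 0.2573.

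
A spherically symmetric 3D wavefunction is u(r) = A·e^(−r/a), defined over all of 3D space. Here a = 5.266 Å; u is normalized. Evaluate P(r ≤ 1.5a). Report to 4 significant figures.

P = ∫ |u|² 4πr² dr over r ≤ 1.5a.
The full normalization integral is A²·[π·a^3] = 1, fixing A².
In terms of t = r/a (A², 4π and the length scale all cancel between numerator and denominator), P = [∫_{0}^{1.5} t^2·e^(-2·t) dt] / [∫_{0}^{∞} t^2·e^(-2·t) dt].
With ∫ t^2·e^(-2·t) dt = -(2·t^2 + 2·t + 1)·e^(-2·t)/4 + C, the region integral is 1/4 - 17·e^(-3)/8 and the full one is 1/4.
Taking the ratio yields P = 0.57681.

P ≈ 0.5768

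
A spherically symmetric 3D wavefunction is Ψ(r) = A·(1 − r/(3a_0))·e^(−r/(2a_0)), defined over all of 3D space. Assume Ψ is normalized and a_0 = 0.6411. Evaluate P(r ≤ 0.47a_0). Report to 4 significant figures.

P ≈ 0.02876

Integrate the radial probability density 4πr²|Ψ|² over r ≤ 0.47a_0.
Normalization gives A² = 1/(8·π·a_0^3/3).
Let u = r/a_0; then A², 4π and the length scale all cancel, so P = ∫_{0}^{0.47} u^2·(1 - u/3)^2·e^(-u) du ÷ ∫_{0}^{∞} u^2·(1 - u/3)^2·e^(-u) du.
An antiderivative of u^2·(1 - u/3)^2·e^(-u) is (-u^4 + 2·u^3 - 3·u^2 - 6·u - 6)·e^(-u)/9; evaluating from 0 to 0.47 gives ≈ 0.0191747, while the full integral is 2/3.
The region integral divided by the full integral gives P = 0.028762.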